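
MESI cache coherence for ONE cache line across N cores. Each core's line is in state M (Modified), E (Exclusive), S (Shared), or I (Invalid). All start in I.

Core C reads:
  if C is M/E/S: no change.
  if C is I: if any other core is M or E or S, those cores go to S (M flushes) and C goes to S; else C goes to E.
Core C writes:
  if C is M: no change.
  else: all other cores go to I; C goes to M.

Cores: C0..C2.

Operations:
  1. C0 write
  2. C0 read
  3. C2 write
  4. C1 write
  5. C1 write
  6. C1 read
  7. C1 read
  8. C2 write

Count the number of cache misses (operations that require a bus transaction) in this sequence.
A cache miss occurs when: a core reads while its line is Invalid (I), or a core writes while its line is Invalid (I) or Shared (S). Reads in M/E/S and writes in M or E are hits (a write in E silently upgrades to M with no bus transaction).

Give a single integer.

Op 1: C0 write [C0 write: invalidate none -> C0=M] -> [M,I,I] [MISS #1: write from I]
Op 2: C0 read [C0 read: already in M, no change] -> [M,I,I] [hit: read from M]
Op 3: C2 write [C2 write: invalidate ['C0=M'] -> C2=M] -> [I,I,M] [MISS #2: write from I]
Op 4: C1 write [C1 write: invalidate ['C2=M'] -> C1=M] -> [I,M,I] [MISS #3: write from I]
Op 5: C1 write [C1 write: already M (modified), no change] -> [I,M,I] [hit: write from M]
Op 6: C1 read [C1 read: already in M, no change] -> [I,M,I] [hit: read from M]
Op 7: C1 read [C1 read: already in M, no change] -> [I,M,I] [hit: read from M]
Op 8: C2 write [C2 write: invalidate ['C1=M'] -> C2=M] -> [I,I,M] [MISS #4: write from I]

Answer: 4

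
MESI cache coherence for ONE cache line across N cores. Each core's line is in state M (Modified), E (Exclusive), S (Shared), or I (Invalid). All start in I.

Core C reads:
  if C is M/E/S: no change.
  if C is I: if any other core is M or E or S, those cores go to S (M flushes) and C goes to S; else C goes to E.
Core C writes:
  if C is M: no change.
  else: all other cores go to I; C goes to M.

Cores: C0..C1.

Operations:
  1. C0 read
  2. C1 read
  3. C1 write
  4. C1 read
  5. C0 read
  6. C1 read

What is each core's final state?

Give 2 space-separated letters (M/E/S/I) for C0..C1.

Op 1: C0 read [C0 read from I: no other sharers -> C0=E (exclusive)] -> [E,I]
Op 2: C1 read [C1 read from I: others=['C0=E'] -> C1=S, others downsized to S] -> [S,S]
Op 3: C1 write [C1 write: invalidate ['C0=S'] -> C1=M] -> [I,M]
Op 4: C1 read [C1 read: already in M, no change] -> [I,M]
Op 5: C0 read [C0 read from I: others=['C1=M'] -> C0=S, others downsized to S] -> [S,S]
Op 6: C1 read [C1 read: already in S, no change] -> [S,S]

Answer: S S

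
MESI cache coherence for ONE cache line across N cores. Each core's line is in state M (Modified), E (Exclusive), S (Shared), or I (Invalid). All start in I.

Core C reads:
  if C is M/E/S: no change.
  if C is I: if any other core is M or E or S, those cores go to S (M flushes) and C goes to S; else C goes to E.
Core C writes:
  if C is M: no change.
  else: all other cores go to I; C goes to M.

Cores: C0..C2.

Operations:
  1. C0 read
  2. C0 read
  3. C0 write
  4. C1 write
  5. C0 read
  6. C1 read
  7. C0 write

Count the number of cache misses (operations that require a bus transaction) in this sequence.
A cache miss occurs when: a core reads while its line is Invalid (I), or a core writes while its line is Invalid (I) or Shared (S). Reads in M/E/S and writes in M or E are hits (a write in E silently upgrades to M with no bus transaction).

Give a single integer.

Op 1: C0 read [C0 read from I: no other sharers -> C0=E (exclusive)] -> [E,I,I] [MISS #1: read from I]
Op 2: C0 read [C0 read: already in E, no change] -> [E,I,I] [hit: read from E]
Op 3: C0 write [C0 write: invalidate none -> C0=M] -> [M,I,I] [hit: write from E is a silent E->M upgrade, no bus transaction]
Op 4: C1 write [C1 write: invalidate ['C0=M'] -> C1=M] -> [I,M,I] [MISS #2: write from I]
Op 5: C0 read [C0 read from I: others=['C1=M'] -> C0=S, others downsized to S] -> [S,S,I] [MISS #3: read from I]
Op 6: C1 read [C1 read: already in S, no change] -> [S,S,I] [hit: read from S]
Op 7: C0 write [C0 write: invalidate ['C1=S'] -> C0=M] -> [M,I,I] [MISS #4: write from S]

Answer: 4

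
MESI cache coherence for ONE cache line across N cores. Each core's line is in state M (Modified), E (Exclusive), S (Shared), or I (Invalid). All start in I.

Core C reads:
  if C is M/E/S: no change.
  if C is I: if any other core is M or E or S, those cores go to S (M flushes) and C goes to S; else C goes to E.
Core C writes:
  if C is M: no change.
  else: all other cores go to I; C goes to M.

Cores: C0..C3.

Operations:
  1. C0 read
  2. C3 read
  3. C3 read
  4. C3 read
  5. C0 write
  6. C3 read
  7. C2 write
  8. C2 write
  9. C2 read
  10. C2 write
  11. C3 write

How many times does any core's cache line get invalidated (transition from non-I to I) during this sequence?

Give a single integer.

Answer: 4

Derivation:
Op 1: C0 read [C0 read from I: no other sharers -> C0=E (exclusive)] -> [E,I,I,I] (invalidations this op: 0; running total: 0)
Op 2: C3 read [C3 read from I: others=['C0=E'] -> C3=S, others downsized to S] -> [S,I,I,S] (invalidations this op: 0; running total: 0)
Op 3: C3 read [C3 read: already in S, no change] -> [S,I,I,S] (invalidations this op: 0; running total: 0)
Op 4: C3 read [C3 read: already in S, no change] -> [S,I,I,S] (invalidations this op: 0; running total: 0)
Op 5: C0 write [C0 write: invalidate ['C3=S'] -> C0=M] -> [M,I,I,I] (invalidations this op: 1; running total: 1)
Op 6: C3 read [C3 read from I: others=['C0=M'] -> C3=S, others downsized to S] -> [S,I,I,S] (invalidations this op: 0; running total: 1)
Op 7: C2 write [C2 write: invalidate ['C0=S', 'C3=S'] -> C2=M] -> [I,I,M,I] (invalidations this op: 2; running total: 3)
Op 8: C2 write [C2 write: already M (modified), no change] -> [I,I,M,I] (invalidations this op: 0; running total: 3)
Op 9: C2 read [C2 read: already in M, no change] -> [I,I,M,I] (invalidations this op: 0; running total: 3)
Op 10: C2 write [C2 write: already M (modified), no change] -> [I,I,M,I] (invalidations this op: 0; running total: 3)
Op 11: C3 write [C3 write: invalidate ['C2=M'] -> C3=M] -> [I,I,I,M] (invalidations this op: 1; running total: 4)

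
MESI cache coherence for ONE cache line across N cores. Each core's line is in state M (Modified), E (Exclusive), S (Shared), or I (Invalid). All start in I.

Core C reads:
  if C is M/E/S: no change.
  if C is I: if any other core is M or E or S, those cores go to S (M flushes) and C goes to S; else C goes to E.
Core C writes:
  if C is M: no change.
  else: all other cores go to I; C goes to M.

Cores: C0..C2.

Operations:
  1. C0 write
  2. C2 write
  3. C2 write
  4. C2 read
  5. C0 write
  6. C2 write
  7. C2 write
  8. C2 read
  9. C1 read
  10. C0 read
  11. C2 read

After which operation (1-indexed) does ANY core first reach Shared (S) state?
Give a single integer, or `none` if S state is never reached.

Op 1: C0 write [C0 write: invalidate none -> C0=M] -> [M,I,I]
Op 2: C2 write [C2 write: invalidate ['C0=M'] -> C2=M] -> [I,I,M]
Op 3: C2 write [C2 write: already M (modified), no change] -> [I,I,M]
Op 4: C2 read [C2 read: already in M, no change] -> [I,I,M]
Op 5: C0 write [C0 write: invalidate ['C2=M'] -> C0=M] -> [M,I,I]
Op 6: C2 write [C2 write: invalidate ['C0=M'] -> C2=M] -> [I,I,M]
Op 7: C2 write [C2 write: already M (modified), no change] -> [I,I,M]
Op 8: C2 read [C2 read: already in M, no change] -> [I,I,M]
Op 9: C1 read [C1 read from I: others=['C2=M'] -> C1=S, others downsized to S] -> [I,S,S]
  -> First S state at op 9; remaining ops need not be traced.

Answer: 9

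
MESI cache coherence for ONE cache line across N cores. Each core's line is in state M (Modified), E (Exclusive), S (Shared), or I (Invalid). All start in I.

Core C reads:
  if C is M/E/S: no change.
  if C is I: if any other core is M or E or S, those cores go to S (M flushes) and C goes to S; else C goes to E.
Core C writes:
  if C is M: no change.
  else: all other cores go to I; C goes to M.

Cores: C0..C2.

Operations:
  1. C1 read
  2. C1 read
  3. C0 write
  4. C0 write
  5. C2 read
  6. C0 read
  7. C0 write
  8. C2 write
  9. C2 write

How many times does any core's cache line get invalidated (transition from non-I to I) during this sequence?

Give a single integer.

Op 1: C1 read [C1 read from I: no other sharers -> C1=E (exclusive)] -> [I,E,I] (invalidations this op: 0; running total: 0)
Op 2: C1 read [C1 read: already in E, no change] -> [I,E,I] (invalidations this op: 0; running total: 0)
Op 3: C0 write [C0 write: invalidate ['C1=E'] -> C0=M] -> [M,I,I] (invalidations this op: 1; running total: 1)
Op 4: C0 write [C0 write: already M (modified), no change] -> [M,I,I] (invalidations this op: 0; running total: 1)
Op 5: C2 read [C2 read from I: others=['C0=M'] -> C2=S, others downsized to S] -> [S,I,S] (invalidations this op: 0; running total: 1)
Op 6: C0 read [C0 read: already in S, no change] -> [S,I,S] (invalidations this op: 0; running total: 1)
Op 7: C0 write [C0 write: invalidate ['C2=S'] -> C0=M] -> [M,I,I] (invalidations this op: 1; running total: 2)
Op 8: C2 write [C2 write: invalidate ['C0=M'] -> C2=M] -> [I,I,M] (invalidations this op: 1; running total: 3)
Op 9: C2 write [C2 write: already M (modified), no change] -> [I,I,M] (invalidations this op: 0; running total: 3)

Answer: 3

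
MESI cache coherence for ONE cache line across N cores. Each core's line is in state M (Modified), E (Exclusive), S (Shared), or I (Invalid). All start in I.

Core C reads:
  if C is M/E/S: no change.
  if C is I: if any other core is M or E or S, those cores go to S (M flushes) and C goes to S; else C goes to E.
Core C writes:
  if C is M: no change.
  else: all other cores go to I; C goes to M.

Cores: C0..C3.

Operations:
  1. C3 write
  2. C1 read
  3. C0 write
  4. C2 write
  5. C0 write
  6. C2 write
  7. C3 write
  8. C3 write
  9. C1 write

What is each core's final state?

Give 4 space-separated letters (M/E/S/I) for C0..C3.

Op 1: C3 write [C3 write: invalidate none -> C3=M] -> [I,I,I,M]
Op 2: C1 read [C1 read from I: others=['C3=M'] -> C1=S, others downsized to S] -> [I,S,I,S]
Op 3: C0 write [C0 write: invalidate ['C1=S', 'C3=S'] -> C0=M] -> [M,I,I,I]
Op 4: C2 write [C2 write: invalidate ['C0=M'] -> C2=M] -> [I,I,M,I]
Op 5: C0 write [C0 write: invalidate ['C2=M'] -> C0=M] -> [M,I,I,I]
Op 6: C2 write [C2 write: invalidate ['C0=M'] -> C2=M] -> [I,I,M,I]
Op 7: C3 write [C3 write: invalidate ['C2=M'] -> C3=M] -> [I,I,I,M]
Op 8: C3 write [C3 write: already M (modified), no change] -> [I,I,I,M]
Op 9: C1 write [C1 write: invalidate ['C3=M'] -> C1=M] -> [I,M,I,I]

Answer: I M I I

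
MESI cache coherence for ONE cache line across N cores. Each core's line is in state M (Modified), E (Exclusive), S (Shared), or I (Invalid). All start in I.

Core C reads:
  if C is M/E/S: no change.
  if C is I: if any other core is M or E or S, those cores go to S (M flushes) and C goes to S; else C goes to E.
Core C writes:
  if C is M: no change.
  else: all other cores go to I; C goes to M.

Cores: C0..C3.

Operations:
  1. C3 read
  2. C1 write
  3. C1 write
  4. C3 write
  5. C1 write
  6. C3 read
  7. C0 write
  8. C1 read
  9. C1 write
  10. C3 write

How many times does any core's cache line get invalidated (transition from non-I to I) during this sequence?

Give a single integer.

Answer: 7

Derivation:
Op 1: C3 read [C3 read from I: no other sharers -> C3=E (exclusive)] -> [I,I,I,E] (invalidations this op: 0; running total: 0)
Op 2: C1 write [C1 write: invalidate ['C3=E'] -> C1=M] -> [I,M,I,I] (invalidations this op: 1; running total: 1)
Op 3: C1 write [C1 write: already M (modified), no change] -> [I,M,I,I] (invalidations this op: 0; running total: 1)
Op 4: C3 write [C3 write: invalidate ['C1=M'] -> C3=M] -> [I,I,I,M] (invalidations this op: 1; running total: 2)
Op 5: C1 write [C1 write: invalidate ['C3=M'] -> C1=M] -> [I,M,I,I] (invalidations this op: 1; running total: 3)
Op 6: C3 read [C3 read from I: others=['C1=M'] -> C3=S, others downsized to S] -> [I,S,I,S] (invalidations this op: 0; running total: 3)
Op 7: C0 write [C0 write: invalidate ['C1=S', 'C3=S'] -> C0=M] -> [M,I,I,I] (invalidations this op: 2; running total: 5)
Op 8: C1 read [C1 read from I: others=['C0=M'] -> C1=S, others downsized to S] -> [S,S,I,I] (invalidations this op: 0; running total: 5)
Op 9: C1 write [C1 write: invalidate ['C0=S'] -> C1=M] -> [I,M,I,I] (invalidations this op: 1; running total: 6)
Op 10: C3 write [C3 write: invalidate ['C1=M'] -> C3=M] -> [I,I,I,M] (invalidations this op: 1; running total: 7)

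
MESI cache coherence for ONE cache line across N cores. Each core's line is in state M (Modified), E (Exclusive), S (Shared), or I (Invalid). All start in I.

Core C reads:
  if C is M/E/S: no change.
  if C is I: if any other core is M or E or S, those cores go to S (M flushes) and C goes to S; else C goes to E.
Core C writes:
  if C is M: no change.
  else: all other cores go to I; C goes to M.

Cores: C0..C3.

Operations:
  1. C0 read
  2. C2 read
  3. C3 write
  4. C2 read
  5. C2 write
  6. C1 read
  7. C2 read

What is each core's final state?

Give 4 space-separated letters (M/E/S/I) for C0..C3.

Op 1: C0 read [C0 read from I: no other sharers -> C0=E (exclusive)] -> [E,I,I,I]
Op 2: C2 read [C2 read from I: others=['C0=E'] -> C2=S, others downsized to S] -> [S,I,S,I]
Op 3: C3 write [C3 write: invalidate ['C0=S', 'C2=S'] -> C3=M] -> [I,I,I,M]
Op 4: C2 read [C2 read from I: others=['C3=M'] -> C2=S, others downsized to S] -> [I,I,S,S]
Op 5: C2 write [C2 write: invalidate ['C3=S'] -> C2=M] -> [I,I,M,I]
Op 6: C1 read [C1 read from I: others=['C2=M'] -> C1=S, others downsized to S] -> [I,S,S,I]
Op 7: C2 read [C2 read: already in S, no change] -> [I,S,S,I]

Answer: I S S I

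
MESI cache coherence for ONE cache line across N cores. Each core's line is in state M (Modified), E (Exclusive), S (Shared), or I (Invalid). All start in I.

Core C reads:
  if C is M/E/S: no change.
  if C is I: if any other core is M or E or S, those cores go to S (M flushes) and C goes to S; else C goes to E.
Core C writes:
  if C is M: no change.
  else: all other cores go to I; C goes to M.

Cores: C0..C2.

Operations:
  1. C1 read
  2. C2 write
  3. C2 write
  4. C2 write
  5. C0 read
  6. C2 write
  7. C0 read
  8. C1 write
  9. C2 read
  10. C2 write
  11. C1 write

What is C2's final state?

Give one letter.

Answer: I

Derivation:
Op 1: C1 read [C1 read from I: no other sharers -> C1=E (exclusive)] -> [I,E,I]
Op 2: C2 write [C2 write: invalidate ['C1=E'] -> C2=M] -> [I,I,M]
Op 3: C2 write [C2 write: already M (modified), no change] -> [I,I,M]
Op 4: C2 write [C2 write: already M (modified), no change] -> [I,I,M]
Op 5: C0 read [C0 read from I: others=['C2=M'] -> C0=S, others downsized to S] -> [S,I,S]
Op 6: C2 write [C2 write: invalidate ['C0=S'] -> C2=M] -> [I,I,M]
Op 7: C0 read [C0 read from I: others=['C2=M'] -> C0=S, others downsized to S] -> [S,I,S]
Op 8: C1 write [C1 write: invalidate ['C0=S', 'C2=S'] -> C1=M] -> [I,M,I]
Op 9: C2 read [C2 read from I: others=['C1=M'] -> C2=S, others downsized to S] -> [I,S,S]
Op 10: C2 write [C2 write: invalidate ['C1=S'] -> C2=M] -> [I,I,M]
Op 11: C1 write [C1 write: invalidate ['C2=M'] -> C1=M] -> [I,M,I]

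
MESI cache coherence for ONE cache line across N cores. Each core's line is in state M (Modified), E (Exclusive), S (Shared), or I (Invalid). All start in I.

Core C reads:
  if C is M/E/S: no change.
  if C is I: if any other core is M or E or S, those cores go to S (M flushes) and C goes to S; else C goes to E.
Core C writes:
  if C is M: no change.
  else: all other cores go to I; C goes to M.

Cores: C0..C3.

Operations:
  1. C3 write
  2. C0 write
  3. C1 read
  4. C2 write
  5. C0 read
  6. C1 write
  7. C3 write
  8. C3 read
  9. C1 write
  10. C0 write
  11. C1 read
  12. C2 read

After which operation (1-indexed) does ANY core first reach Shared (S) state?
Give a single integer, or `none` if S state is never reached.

Answer: 3

Derivation:
Op 1: C3 write [C3 write: invalidate none -> C3=M] -> [I,I,I,M]
Op 2: C0 write [C0 write: invalidate ['C3=M'] -> C0=M] -> [M,I,I,I]
Op 3: C1 read [C1 read from I: others=['C0=M'] -> C1=S, others downsized to S] -> [S,S,I,I]
  -> First S state at op 3; remaining ops need not be traced.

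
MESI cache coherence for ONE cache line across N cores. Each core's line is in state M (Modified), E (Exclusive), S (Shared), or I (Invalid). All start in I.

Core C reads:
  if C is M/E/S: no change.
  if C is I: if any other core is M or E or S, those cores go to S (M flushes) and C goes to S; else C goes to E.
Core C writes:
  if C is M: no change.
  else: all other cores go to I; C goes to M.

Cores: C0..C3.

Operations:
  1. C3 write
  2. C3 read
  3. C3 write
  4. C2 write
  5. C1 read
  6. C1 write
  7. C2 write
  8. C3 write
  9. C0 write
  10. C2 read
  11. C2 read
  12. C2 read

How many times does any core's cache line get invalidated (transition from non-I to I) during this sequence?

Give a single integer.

Op 1: C3 write [C3 write: invalidate none -> C3=M] -> [I,I,I,M] (invalidations this op: 0; running total: 0)
Op 2: C3 read [C3 read: already in M, no change] -> [I,I,I,M] (invalidations this op: 0; running total: 0)
Op 3: C3 write [C3 write: already M (modified), no change] -> [I,I,I,M] (invalidations this op: 0; running total: 0)
Op 4: C2 write [C2 write: invalidate ['C3=M'] -> C2=M] -> [I,I,M,I] (invalidations this op: 1; running total: 1)
Op 5: C1 read [C1 read from I: others=['C2=M'] -> C1=S, others downsized to S] -> [I,S,S,I] (invalidations this op: 0; running total: 1)
Op 6: C1 write [C1 write: invalidate ['C2=S'] -> C1=M] -> [I,M,I,I] (invalidations this op: 1; running total: 2)
Op 7: C2 write [C2 write: invalidate ['C1=M'] -> C2=M] -> [I,I,M,I] (invalidations this op: 1; running total: 3)
Op 8: C3 write [C3 write: invalidate ['C2=M'] -> C3=M] -> [I,I,I,M] (invalidations this op: 1; running total: 4)
Op 9: C0 write [C0 write: invalidate ['C3=M'] -> C0=M] -> [M,I,I,I] (invalidations this op: 1; running total: 5)
Op 10: C2 read [C2 read from I: others=['C0=M'] -> C2=S, others downsized to S] -> [S,I,S,I] (invalidations this op: 0; running total: 5)
Op 11: C2 read [C2 read: already in S, no change] -> [S,I,S,I] (invalidations this op: 0; running total: 5)
Op 12: C2 read [C2 read: already in S, no change] -> [S,I,S,I] (invalidations this op: 0; running total: 5)

Answer: 5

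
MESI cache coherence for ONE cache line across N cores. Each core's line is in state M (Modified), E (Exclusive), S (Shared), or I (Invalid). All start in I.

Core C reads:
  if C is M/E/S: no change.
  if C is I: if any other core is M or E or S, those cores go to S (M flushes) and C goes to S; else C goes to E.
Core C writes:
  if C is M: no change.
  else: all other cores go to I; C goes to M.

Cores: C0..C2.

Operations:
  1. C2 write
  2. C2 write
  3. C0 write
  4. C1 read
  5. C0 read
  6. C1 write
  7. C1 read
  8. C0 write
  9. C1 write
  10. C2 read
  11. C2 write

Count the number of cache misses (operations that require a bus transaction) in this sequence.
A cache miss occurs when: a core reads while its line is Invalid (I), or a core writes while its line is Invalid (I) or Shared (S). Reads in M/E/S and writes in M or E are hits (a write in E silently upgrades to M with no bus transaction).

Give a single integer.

Answer: 8

Derivation:
Op 1: C2 write [C2 write: invalidate none -> C2=M] -> [I,I,M] [MISS #1: write from I]
Op 2: C2 write [C2 write: already M (modified), no change] -> [I,I,M] [hit: write from M]
Op 3: C0 write [C0 write: invalidate ['C2=M'] -> C0=M] -> [M,I,I] [MISS #2: write from I]
Op 4: C1 read [C1 read from I: others=['C0=M'] -> C1=S, others downsized to S] -> [S,S,I] [MISS #3: read from I]
Op 5: C0 read [C0 read: already in S, no change] -> [S,S,I] [hit: read from S]
Op 6: C1 write [C1 write: invalidate ['C0=S'] -> C1=M] -> [I,M,I] [MISS #4: write from S]
Op 7: C1 read [C1 read: already in M, no change] -> [I,M,I] [hit: read from M]
Op 8: C0 write [C0 write: invalidate ['C1=M'] -> C0=M] -> [M,I,I] [MISS #5: write from I]
Op 9: C1 write [C1 write: invalidate ['C0=M'] -> C1=M] -> [I,M,I] [MISS #6: write from I]
Op 10: C2 read [C2 read from I: others=['C1=M'] -> C2=S, others downsized to S] -> [I,S,S] [MISS #7: read from I]
Op 11: C2 write [C2 write: invalidate ['C1=S'] -> C2=M] -> [I,I,M] [MISS #8: write from S]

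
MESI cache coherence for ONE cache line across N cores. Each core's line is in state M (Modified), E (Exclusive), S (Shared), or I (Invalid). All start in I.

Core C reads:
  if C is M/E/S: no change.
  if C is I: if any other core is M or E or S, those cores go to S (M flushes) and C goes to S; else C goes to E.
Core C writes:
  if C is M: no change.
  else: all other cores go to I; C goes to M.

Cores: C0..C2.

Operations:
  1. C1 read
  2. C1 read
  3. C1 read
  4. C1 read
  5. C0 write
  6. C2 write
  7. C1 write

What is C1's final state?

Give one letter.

Op 1: C1 read [C1 read from I: no other sharers -> C1=E (exclusive)] -> [I,E,I]
Op 2: C1 read [C1 read: already in E, no change] -> [I,E,I]
Op 3: C1 read [C1 read: already in E, no change] -> [I,E,I]
Op 4: C1 read [C1 read: already in E, no change] -> [I,E,I]
Op 5: C0 write [C0 write: invalidate ['C1=E'] -> C0=M] -> [M,I,I]
Op 6: C2 write [C2 write: invalidate ['C0=M'] -> C2=M] -> [I,I,M]
Op 7: C1 write [C1 write: invalidate ['C2=M'] -> C1=M] -> [I,M,I]

Answer: M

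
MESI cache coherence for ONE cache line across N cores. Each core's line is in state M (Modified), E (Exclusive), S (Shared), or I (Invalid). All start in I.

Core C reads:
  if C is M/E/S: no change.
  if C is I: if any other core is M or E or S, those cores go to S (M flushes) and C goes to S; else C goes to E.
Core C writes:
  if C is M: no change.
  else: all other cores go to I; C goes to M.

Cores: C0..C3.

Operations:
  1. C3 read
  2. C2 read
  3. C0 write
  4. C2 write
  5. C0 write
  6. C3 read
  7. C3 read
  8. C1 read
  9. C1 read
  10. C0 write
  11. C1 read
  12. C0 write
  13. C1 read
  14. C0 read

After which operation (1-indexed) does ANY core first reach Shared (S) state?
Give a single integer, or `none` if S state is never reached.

Op 1: C3 read [C3 read from I: no other sharers -> C3=E (exclusive)] -> [I,I,I,E]
Op 2: C2 read [C2 read from I: others=['C3=E'] -> C2=S, others downsized to S] -> [I,I,S,S]
  -> First S state at op 2; remaining ops need not be traced.

Answer: 2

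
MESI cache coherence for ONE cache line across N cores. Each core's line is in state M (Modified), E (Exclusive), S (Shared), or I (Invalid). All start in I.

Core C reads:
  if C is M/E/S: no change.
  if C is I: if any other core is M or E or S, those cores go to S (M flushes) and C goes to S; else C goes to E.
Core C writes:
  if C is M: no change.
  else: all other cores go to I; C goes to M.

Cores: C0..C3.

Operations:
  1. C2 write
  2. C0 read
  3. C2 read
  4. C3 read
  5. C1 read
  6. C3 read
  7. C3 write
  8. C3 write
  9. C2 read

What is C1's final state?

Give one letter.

Answer: I

Derivation:
Op 1: C2 write [C2 write: invalidate none -> C2=M] -> [I,I,M,I]
Op 2: C0 read [C0 read from I: others=['C2=M'] -> C0=S, others downsized to S] -> [S,I,S,I]
Op 3: C2 read [C2 read: already in S, no change] -> [S,I,S,I]
Op 4: C3 read [C3 read from I: others=['C0=S', 'C2=S'] -> C3=S, others downsized to S] -> [S,I,S,S]
Op 5: C1 read [C1 read from I: others=['C0=S', 'C2=S', 'C3=S'] -> C1=S, others downsized to S] -> [S,S,S,S]
Op 6: C3 read [C3 read: already in S, no change] -> [S,S,S,S]
Op 7: C3 write [C3 write: invalidate ['C0=S', 'C1=S', 'C2=S'] -> C3=M] -> [I,I,I,M]
Op 8: C3 write [C3 write: already M (modified), no change] -> [I,I,I,M]
Op 9: C2 read [C2 read from I: others=['C3=M'] -> C2=S, others downsized to S] -> [I,I,S,S]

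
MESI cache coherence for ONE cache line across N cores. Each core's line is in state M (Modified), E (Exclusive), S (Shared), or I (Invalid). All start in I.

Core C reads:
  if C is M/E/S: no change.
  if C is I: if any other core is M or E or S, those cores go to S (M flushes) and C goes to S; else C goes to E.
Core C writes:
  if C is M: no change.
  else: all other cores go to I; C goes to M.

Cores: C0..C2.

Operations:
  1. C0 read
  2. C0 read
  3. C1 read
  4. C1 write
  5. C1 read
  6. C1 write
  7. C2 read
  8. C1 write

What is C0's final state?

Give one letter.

Op 1: C0 read [C0 read from I: no other sharers -> C0=E (exclusive)] -> [E,I,I]
Op 2: C0 read [C0 read: already in E, no change] -> [E,I,I]
Op 3: C1 read [C1 read from I: others=['C0=E'] -> C1=S, others downsized to S] -> [S,S,I]
Op 4: C1 write [C1 write: invalidate ['C0=S'] -> C1=M] -> [I,M,I]
Op 5: C1 read [C1 read: already in M, no change] -> [I,M,I]
Op 6: C1 write [C1 write: already M (modified), no change] -> [I,M,I]
Op 7: C2 read [C2 read from I: others=['C1=M'] -> C2=S, others downsized to S] -> [I,S,S]
Op 8: C1 write [C1 write: invalidate ['C2=S'] -> C1=M] -> [I,M,I]

Answer: I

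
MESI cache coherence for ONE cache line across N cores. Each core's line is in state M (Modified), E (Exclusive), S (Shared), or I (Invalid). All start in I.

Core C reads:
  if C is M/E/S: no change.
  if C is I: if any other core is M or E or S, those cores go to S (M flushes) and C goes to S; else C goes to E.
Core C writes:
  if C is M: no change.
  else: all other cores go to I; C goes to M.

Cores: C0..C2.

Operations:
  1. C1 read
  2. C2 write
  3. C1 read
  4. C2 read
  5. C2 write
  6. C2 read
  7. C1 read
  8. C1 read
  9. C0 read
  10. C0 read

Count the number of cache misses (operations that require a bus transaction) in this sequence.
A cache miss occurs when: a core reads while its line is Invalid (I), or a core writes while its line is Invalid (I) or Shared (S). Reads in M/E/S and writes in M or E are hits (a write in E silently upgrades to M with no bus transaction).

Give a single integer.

Answer: 6

Derivation:
Op 1: C1 read [C1 read from I: no other sharers -> C1=E (exclusive)] -> [I,E,I] [MISS #1: read from I]
Op 2: C2 write [C2 write: invalidate ['C1=E'] -> C2=M] -> [I,I,M] [MISS #2: write from I]
Op 3: C1 read [C1 read from I: others=['C2=M'] -> C1=S, others downsized to S] -> [I,S,S] [MISS #3: read from I]
Op 4: C2 read [C2 read: already in S, no change] -> [I,S,S] [hit: read from S]
Op 5: C2 write [C2 write: invalidate ['C1=S'] -> C2=M] -> [I,I,M] [MISS #4: write from S]
Op 6: C2 read [C2 read: already in M, no change] -> [I,I,M] [hit: read from M]
Op 7: C1 read [C1 read from I: others=['C2=M'] -> C1=S, others downsized to S] -> [I,S,S] [MISS #5: read from I]
Op 8: C1 read [C1 read: already in S, no change] -> [I,S,S] [hit: read from S]
Op 9: C0 read [C0 read from I: others=['C1=S', 'C2=S'] -> C0=S, others downsized to S] -> [S,S,S] [MISS #6: read from I]
Op 10: C0 read [C0 read: already in S, no change] -> [S,S,S] [hit: read from S]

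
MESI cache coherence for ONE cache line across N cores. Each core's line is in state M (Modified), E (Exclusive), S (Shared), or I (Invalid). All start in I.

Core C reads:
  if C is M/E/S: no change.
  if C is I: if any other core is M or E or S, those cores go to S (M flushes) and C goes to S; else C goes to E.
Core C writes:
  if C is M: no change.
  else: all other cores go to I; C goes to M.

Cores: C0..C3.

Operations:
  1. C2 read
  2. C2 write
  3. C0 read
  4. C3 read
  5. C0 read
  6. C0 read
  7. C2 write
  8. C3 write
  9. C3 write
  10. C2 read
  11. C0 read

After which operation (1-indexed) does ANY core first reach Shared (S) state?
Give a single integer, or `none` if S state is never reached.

Answer: 3

Derivation:
Op 1: C2 read [C2 read from I: no other sharers -> C2=E (exclusive)] -> [I,I,E,I]
Op 2: C2 write [C2 write: invalidate none -> C2=M] -> [I,I,M,I]
Op 3: C0 read [C0 read from I: others=['C2=M'] -> C0=S, others downsized to S] -> [S,I,S,I]
  -> First S state at op 3; remaining ops need not be traced.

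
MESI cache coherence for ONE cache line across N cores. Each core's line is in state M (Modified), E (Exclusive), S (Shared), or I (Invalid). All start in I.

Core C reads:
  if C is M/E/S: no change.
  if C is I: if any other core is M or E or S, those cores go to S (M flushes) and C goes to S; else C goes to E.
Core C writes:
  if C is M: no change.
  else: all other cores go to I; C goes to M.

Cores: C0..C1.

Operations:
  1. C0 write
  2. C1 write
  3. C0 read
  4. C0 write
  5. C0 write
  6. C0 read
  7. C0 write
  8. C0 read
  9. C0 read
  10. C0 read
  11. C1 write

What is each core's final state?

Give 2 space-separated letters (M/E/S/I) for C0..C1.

Answer: I M

Derivation:
Op 1: C0 write [C0 write: invalidate none -> C0=M] -> [M,I]
Op 2: C1 write [C1 write: invalidate ['C0=M'] -> C1=M] -> [I,M]
Op 3: C0 read [C0 read from I: others=['C1=M'] -> C0=S, others downsized to S] -> [S,S]
Op 4: C0 write [C0 write: invalidate ['C1=S'] -> C0=M] -> [M,I]
Op 5: C0 write [C0 write: already M (modified), no change] -> [M,I]
Op 6: C0 read [C0 read: already in M, no change] -> [M,I]
Op 7: C0 write [C0 write: already M (modified), no change] -> [M,I]
Op 8: C0 read [C0 read: already in M, no change] -> [M,I]
Op 9: C0 read [C0 read: already in M, no change] -> [M,I]
Op 10: C0 read [C0 read: already in M, no change] -> [M,I]
Op 11: C1 write [C1 write: invalidate ['C0=M'] -> C1=M] -> [I,M]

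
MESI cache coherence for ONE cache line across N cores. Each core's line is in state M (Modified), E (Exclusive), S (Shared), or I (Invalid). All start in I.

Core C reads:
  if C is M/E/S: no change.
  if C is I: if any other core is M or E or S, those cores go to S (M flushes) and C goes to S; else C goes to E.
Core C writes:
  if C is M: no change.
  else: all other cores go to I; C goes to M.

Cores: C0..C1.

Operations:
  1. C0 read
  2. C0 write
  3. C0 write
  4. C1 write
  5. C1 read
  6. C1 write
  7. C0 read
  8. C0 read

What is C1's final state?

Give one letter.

Op 1: C0 read [C0 read from I: no other sharers -> C0=E (exclusive)] -> [E,I]
Op 2: C0 write [C0 write: invalidate none -> C0=M] -> [M,I]
Op 3: C0 write [C0 write: already M (modified), no change] -> [M,I]
Op 4: C1 write [C1 write: invalidate ['C0=M'] -> C1=M] -> [I,M]
Op 5: C1 read [C1 read: already in M, no change] -> [I,M]
Op 6: C1 write [C1 write: already M (modified), no change] -> [I,M]
Op 7: C0 read [C0 read from I: others=['C1=M'] -> C0=S, others downsized to S] -> [S,S]
Op 8: C0 read [C0 read: already in S, no change] -> [S,S]

Answer: S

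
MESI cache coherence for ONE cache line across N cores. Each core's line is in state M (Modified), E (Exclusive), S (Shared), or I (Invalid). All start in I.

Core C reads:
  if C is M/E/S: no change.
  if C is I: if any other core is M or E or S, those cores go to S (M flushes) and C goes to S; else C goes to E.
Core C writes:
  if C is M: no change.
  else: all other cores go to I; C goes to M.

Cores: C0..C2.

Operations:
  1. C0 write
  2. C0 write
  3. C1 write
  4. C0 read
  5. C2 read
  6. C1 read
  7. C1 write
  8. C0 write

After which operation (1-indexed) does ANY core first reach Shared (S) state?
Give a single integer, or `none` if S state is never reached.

Answer: 4

Derivation:
Op 1: C0 write [C0 write: invalidate none -> C0=M] -> [M,I,I]
Op 2: C0 write [C0 write: already M (modified), no change] -> [M,I,I]
Op 3: C1 write [C1 write: invalidate ['C0=M'] -> C1=M] -> [I,M,I]
Op 4: C0 read [C0 read from I: others=['C1=M'] -> C0=S, others downsized to S] -> [S,S,I]
  -> First S state at op 4; remaining ops need not be traced.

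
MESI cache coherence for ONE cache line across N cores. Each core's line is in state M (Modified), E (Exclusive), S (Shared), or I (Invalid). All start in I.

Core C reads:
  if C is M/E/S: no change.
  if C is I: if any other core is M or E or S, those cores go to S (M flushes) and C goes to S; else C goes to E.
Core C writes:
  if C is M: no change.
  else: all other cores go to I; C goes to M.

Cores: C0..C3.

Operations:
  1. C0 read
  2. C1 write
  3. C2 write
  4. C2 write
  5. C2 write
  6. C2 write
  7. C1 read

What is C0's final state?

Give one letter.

Answer: I

Derivation:
Op 1: C0 read [C0 read from I: no other sharers -> C0=E (exclusive)] -> [E,I,I,I]
Op 2: C1 write [C1 write: invalidate ['C0=E'] -> C1=M] -> [I,M,I,I]
Op 3: C2 write [C2 write: invalidate ['C1=M'] -> C2=M] -> [I,I,M,I]
Op 4: C2 write [C2 write: already M (modified), no change] -> [I,I,M,I]
Op 5: C2 write [C2 write: already M (modified), no change] -> [I,I,M,I]
Op 6: C2 write [C2 write: already M (modified), no change] -> [I,I,M,I]
Op 7: C1 read [C1 read from I: others=['C2=M'] -> C1=S, others downsized to S] -> [I,S,S,I]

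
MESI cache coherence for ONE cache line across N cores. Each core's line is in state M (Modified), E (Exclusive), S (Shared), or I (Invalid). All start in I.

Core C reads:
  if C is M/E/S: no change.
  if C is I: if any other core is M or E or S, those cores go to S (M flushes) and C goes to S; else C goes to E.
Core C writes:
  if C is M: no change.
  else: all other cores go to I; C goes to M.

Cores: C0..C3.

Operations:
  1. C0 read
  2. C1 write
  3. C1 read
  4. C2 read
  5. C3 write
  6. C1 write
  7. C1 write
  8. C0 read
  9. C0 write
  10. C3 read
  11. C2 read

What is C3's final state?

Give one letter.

Op 1: C0 read [C0 read from I: no other sharers -> C0=E (exclusive)] -> [E,I,I,I]
Op 2: C1 write [C1 write: invalidate ['C0=E'] -> C1=M] -> [I,M,I,I]
Op 3: C1 read [C1 read: already in M, no change] -> [I,M,I,I]
Op 4: C2 read [C2 read from I: others=['C1=M'] -> C2=S, others downsized to S] -> [I,S,S,I]
Op 5: C3 write [C3 write: invalidate ['C1=S', 'C2=S'] -> C3=M] -> [I,I,I,M]
Op 6: C1 write [C1 write: invalidate ['C3=M'] -> C1=M] -> [I,M,I,I]
Op 7: C1 write [C1 write: already M (modified), no change] -> [I,M,I,I]
Op 8: C0 read [C0 read from I: others=['C1=M'] -> C0=S, others downsized to S] -> [S,S,I,I]
Op 9: C0 write [C0 write: invalidate ['C1=S'] -> C0=M] -> [M,I,I,I]
Op 10: C3 read [C3 read from I: others=['C0=M'] -> C3=S, others downsized to S] -> [S,I,I,S]
Op 11: C2 read [C2 read from I: others=['C0=S', 'C3=S'] -> C2=S, others downsized to S] -> [S,I,S,S]

Answer: S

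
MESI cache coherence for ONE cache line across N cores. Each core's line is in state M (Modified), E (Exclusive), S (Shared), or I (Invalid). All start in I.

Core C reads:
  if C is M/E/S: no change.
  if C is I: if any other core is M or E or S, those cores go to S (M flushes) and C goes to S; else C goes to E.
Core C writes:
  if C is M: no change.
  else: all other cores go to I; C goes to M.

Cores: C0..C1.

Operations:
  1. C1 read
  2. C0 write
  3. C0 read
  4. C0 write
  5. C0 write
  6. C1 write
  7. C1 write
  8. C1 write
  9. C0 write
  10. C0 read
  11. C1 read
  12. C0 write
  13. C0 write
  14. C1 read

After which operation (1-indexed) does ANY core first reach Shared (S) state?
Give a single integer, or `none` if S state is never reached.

Answer: 11

Derivation:
Op 1: C1 read [C1 read from I: no other sharers -> C1=E (exclusive)] -> [I,E]
Op 2: C0 write [C0 write: invalidate ['C1=E'] -> C0=M] -> [M,I]
Op 3: C0 read [C0 read: already in M, no change] -> [M,I]
Op 4: C0 write [C0 write: already M (modified), no change] -> [M,I]
Op 5: C0 write [C0 write: already M (modified), no change] -> [M,I]
Op 6: C1 write [C1 write: invalidate ['C0=M'] -> C1=M] -> [I,M]
Op 7: C1 write [C1 write: already M (modified), no change] -> [I,M]
Op 8: C1 write [C1 write: already M (modified), no change] -> [I,M]
Op 9: C0 write [C0 write: invalidate ['C1=M'] -> C0=M] -> [M,I]
Op 10: C0 read [C0 read: already in M, no change] -> [M,I]
Op 11: C1 read [C1 read from I: others=['C0=M'] -> C1=S, others downsized to S] -> [S,S]
  -> First S state at op 11; remaining ops need not be traced.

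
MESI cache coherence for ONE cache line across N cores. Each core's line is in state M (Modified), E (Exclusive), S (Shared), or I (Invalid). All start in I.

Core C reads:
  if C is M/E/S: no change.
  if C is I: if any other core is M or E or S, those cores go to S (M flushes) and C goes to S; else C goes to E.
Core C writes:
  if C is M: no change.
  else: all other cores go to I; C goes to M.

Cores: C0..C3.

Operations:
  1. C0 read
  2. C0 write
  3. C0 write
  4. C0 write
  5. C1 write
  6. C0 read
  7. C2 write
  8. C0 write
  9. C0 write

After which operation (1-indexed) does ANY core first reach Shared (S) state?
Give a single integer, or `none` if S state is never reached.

Op 1: C0 read [C0 read from I: no other sharers -> C0=E (exclusive)] -> [E,I,I,I]
Op 2: C0 write [C0 write: invalidate none -> C0=M] -> [M,I,I,I]
Op 3: C0 write [C0 write: already M (modified), no change] -> [M,I,I,I]
Op 4: C0 write [C0 write: already M (modified), no change] -> [M,I,I,I]
Op 5: C1 write [C1 write: invalidate ['C0=M'] -> C1=M] -> [I,M,I,I]
Op 6: C0 read [C0 read from I: others=['C1=M'] -> C0=S, others downsized to S] -> [S,S,I,I]
  -> First S state at op 6; remaining ops need not be traced.

Answer: 6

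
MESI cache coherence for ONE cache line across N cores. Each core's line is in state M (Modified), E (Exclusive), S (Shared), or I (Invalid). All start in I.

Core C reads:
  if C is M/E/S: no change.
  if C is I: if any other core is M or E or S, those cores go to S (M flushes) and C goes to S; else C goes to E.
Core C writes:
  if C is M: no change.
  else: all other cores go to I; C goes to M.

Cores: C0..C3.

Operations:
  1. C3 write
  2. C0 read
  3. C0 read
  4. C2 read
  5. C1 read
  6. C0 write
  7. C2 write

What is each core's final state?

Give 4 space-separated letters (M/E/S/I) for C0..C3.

Answer: I I M I

Derivation:
Op 1: C3 write [C3 write: invalidate none -> C3=M] -> [I,I,I,M]
Op 2: C0 read [C0 read from I: others=['C3=M'] -> C0=S, others downsized to S] -> [S,I,I,S]
Op 3: C0 read [C0 read: already in S, no change] -> [S,I,I,S]
Op 4: C2 read [C2 read from I: others=['C0=S', 'C3=S'] -> C2=S, others downsized to S] -> [S,I,S,S]
Op 5: C1 read [C1 read from I: others=['C0=S', 'C2=S', 'C3=S'] -> C1=S, others downsized to S] -> [S,S,S,S]
Op 6: C0 write [C0 write: invalidate ['C1=S', 'C2=S', 'C3=S'] -> C0=M] -> [M,I,I,I]
Op 7: C2 write [C2 write: invalidate ['C0=M'] -> C2=M] -> [I,I,M,I]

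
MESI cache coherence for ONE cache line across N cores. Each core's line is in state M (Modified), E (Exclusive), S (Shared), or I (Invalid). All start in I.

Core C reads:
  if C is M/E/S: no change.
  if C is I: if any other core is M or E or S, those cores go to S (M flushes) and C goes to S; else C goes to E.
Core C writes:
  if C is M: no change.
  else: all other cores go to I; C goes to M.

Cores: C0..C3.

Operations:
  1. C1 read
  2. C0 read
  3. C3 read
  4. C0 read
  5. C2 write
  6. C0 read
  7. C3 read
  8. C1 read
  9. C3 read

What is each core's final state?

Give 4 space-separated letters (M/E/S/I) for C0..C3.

Answer: S S S S

Derivation:
Op 1: C1 read [C1 read from I: no other sharers -> C1=E (exclusive)] -> [I,E,I,I]
Op 2: C0 read [C0 read from I: others=['C1=E'] -> C0=S, others downsized to S] -> [S,S,I,I]
Op 3: C3 read [C3 read from I: others=['C0=S', 'C1=S'] -> C3=S, others downsized to S] -> [S,S,I,S]
Op 4: C0 read [C0 read: already in S, no change] -> [S,S,I,S]
Op 5: C2 write [C2 write: invalidate ['C0=S', 'C1=S', 'C3=S'] -> C2=M] -> [I,I,M,I]
Op 6: C0 read [C0 read from I: others=['C2=M'] -> C0=S, others downsized to S] -> [S,I,S,I]
Op 7: C3 read [C3 read from I: others=['C0=S', 'C2=S'] -> C3=S, others downsized to S] -> [S,I,S,S]
Op 8: C1 read [C1 read from I: others=['C0=S', 'C2=S', 'C3=S'] -> C1=S, others downsized to S] -> [S,S,S,S]
Op 9: C3 read [C3 read: already in S, no change] -> [S,S,S,S]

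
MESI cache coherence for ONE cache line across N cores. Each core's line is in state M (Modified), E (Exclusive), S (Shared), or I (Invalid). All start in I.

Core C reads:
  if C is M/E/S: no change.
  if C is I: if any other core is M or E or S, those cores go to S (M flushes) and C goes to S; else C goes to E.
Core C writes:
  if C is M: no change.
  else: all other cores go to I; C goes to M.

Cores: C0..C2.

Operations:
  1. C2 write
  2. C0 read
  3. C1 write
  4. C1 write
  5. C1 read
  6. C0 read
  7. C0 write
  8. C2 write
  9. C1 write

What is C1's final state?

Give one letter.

Op 1: C2 write [C2 write: invalidate none -> C2=M] -> [I,I,M]
Op 2: C0 read [C0 read from I: others=['C2=M'] -> C0=S, others downsized to S] -> [S,I,S]
Op 3: C1 write [C1 write: invalidate ['C0=S', 'C2=S'] -> C1=M] -> [I,M,I]
Op 4: C1 write [C1 write: already M (modified), no change] -> [I,M,I]
Op 5: C1 read [C1 read: already in M, no change] -> [I,M,I]
Op 6: C0 read [C0 read from I: others=['C1=M'] -> C0=S, others downsized to S] -> [S,S,I]
Op 7: C0 write [C0 write: invalidate ['C1=S'] -> C0=M] -> [M,I,I]
Op 8: C2 write [C2 write: invalidate ['C0=M'] -> C2=M] -> [I,I,M]
Op 9: C1 write [C1 write: invalidate ['C2=M'] -> C1=M] -> [I,M,I]

Answer: M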